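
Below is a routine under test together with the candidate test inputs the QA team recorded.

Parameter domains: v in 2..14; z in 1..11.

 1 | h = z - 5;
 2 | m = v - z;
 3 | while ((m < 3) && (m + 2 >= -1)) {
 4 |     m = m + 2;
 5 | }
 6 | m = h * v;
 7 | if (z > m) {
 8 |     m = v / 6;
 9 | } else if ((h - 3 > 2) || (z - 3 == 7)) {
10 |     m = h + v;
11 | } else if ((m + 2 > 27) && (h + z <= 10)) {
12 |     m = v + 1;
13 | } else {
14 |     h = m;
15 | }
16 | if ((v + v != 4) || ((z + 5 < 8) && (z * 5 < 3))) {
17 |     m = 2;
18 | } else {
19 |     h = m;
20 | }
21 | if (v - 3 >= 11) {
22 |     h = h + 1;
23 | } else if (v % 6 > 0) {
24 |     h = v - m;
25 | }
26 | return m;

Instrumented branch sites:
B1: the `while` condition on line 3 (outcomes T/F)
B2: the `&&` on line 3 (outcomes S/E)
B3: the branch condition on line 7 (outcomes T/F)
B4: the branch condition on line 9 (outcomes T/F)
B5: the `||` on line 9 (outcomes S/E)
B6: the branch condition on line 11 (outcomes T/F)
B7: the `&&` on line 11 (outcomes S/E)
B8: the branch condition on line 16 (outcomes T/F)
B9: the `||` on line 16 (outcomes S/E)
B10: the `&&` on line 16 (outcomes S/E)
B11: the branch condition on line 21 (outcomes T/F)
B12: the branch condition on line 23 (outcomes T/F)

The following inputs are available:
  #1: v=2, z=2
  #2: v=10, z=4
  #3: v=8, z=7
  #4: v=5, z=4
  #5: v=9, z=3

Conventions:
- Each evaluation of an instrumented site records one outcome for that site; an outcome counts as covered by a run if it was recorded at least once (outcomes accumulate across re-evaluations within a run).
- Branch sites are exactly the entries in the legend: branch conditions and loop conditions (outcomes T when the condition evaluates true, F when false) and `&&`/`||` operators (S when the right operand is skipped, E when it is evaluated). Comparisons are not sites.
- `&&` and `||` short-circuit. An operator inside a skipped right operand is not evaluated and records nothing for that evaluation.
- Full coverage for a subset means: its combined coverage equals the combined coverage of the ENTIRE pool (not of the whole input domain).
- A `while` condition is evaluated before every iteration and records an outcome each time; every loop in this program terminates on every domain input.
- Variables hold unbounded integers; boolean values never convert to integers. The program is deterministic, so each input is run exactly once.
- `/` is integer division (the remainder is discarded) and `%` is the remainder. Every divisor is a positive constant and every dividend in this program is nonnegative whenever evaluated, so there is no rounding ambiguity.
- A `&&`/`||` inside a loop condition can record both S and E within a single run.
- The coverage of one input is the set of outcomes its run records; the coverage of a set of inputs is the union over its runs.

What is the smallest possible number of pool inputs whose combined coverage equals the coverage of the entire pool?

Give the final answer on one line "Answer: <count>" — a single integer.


#1 (v=2, z=2) -> covered: B1=T, B1=F, B2=S, B2=E, B3=T, B8=F, B9=E, B10=E, B11=F, B12=T
#2 (v=10, z=4) -> covered: B1=F, B2=S, B3=T, B8=T, B9=S, B11=F, B12=T
#3 (v=8, z=7) -> covered: B1=T, B1=F, B2=S, B2=E, B3=F, B4=F, B5=E, B6=F, B7=S, B8=T, B9=S, B11=F, B12=T
#4 (v=5, z=4) -> covered: B1=T, B1=F, B2=S, B2=E, B3=T, B8=T, B9=S, B11=F, B12=T
#5 (v=9, z=3) -> covered: B1=F, B2=S, B3=T, B8=T, B9=S, B11=F, B12=T
together the pool reaches 17 outcomes: B1=T, B1=F, B2=S, B2=E, B3=T, B3=F, B4=F, B5=E, B6=F, B7=S, B8=T, B8=F, B9=S, B9=E, B10=E, B11=F, B12=T
size 1 is not enough: best union over all size-1 subsets is 13/17
inputs {1, 3} (size 2) cover everything; no size-2 subset with a lexicographically smaller index list covers all 17
Answer: 2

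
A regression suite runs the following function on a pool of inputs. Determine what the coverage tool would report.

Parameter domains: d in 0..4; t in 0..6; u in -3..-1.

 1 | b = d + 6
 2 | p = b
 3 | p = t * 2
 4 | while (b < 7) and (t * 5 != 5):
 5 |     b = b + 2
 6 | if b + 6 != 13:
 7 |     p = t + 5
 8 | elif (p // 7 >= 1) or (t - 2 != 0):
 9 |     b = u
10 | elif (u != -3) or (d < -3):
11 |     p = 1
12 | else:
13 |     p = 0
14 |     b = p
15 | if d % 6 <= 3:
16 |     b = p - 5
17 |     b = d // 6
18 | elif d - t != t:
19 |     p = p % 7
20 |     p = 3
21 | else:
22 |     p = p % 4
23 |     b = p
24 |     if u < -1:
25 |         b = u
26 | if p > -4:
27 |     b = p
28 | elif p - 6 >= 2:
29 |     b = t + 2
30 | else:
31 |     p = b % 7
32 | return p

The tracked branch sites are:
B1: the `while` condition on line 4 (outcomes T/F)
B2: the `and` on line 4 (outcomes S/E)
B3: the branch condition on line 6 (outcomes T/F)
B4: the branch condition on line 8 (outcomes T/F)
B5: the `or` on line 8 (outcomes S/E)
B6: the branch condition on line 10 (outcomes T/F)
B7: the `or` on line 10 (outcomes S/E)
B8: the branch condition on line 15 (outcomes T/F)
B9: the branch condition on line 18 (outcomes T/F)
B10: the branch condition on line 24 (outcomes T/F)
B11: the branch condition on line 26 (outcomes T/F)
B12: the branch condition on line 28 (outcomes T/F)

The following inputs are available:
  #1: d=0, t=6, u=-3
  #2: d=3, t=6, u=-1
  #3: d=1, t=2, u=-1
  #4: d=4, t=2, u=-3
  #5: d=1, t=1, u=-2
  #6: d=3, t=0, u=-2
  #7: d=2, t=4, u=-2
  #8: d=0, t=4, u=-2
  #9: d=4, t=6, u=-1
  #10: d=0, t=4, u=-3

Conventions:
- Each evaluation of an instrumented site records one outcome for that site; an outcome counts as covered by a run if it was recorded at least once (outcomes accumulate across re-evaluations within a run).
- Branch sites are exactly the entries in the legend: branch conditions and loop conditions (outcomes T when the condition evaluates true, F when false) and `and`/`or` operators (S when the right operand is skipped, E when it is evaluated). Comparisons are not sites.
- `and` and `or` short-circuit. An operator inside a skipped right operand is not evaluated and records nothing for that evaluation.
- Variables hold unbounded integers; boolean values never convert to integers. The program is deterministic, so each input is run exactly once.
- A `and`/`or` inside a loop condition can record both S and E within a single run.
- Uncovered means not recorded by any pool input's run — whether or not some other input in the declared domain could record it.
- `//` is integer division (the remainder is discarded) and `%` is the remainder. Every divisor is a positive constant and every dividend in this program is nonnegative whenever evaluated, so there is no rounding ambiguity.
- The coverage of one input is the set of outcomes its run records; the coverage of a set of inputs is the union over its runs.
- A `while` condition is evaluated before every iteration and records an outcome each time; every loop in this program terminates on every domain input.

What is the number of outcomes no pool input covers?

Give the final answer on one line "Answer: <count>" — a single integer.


run #1 (d=0, t=6, u=-3) runs B2->E, B1->T, B2->S, B1->F, B3->T, B8->T, B11->T; records B1=T, B1=F, B2=S, B2=E, B3=T, B8=T, B11=T
run #2 (d=3, t=6, u=-1) runs B2->S, B1->F, B3->T, B8->T, B11->T; records B1=F, B2=S, B3=T, B8=T, B11=T
run #3 (d=1, t=2, u=-1) runs B2->S, B1->F, B3->F, B5->E, B4->F, B7->S, B6->T, B8->T, B11->T; records B1=F, B2=S, B3=F, B4=F, B5=E, B6=T, B7=S, B8=T, B11=T
run #4 (d=4, t=2, u=-3) runs B2->S, B1->F, B3->T, B8->F, B9->F, B10->T, B11->T; records B1=F, B2=S, B3=T, B8=F, B9=F, B10=T, B11=T
run #5 (d=1, t=1, u=-2) runs B2->S, B1->F, B3->F, B5->E, B4->T, B8->T, B11->T; records B1=F, B2=S, B3=F, B4=T, B5=E, B8=T, B11=T
run #6 (d=3, t=0, u=-2) runs B2->S, B1->F, B3->T, B8->T, B11->T; records B1=F, B2=S, B3=T, B8=T, B11=T
run #7 (d=2, t=4, u=-2) runs B2->S, B1->F, B3->T, B8->T, B11->T; records B1=F, B2=S, B3=T, B8=T, B11=T
run #8 (d=0, t=4, u=-2) runs B2->E, B1->T, B2->S, B1->F, B3->T, B8->T, B11->T; records B1=T, B1=F, B2=S, B2=E, B3=T, B8=T, B11=T
run #9 (d=4, t=6, u=-1) runs B2->S, B1->F, B3->T, B8->F, B9->T, B11->T; records B1=F, B2=S, B3=T, B8=F, B9=T, B11=T
run #10 (d=0, t=4, u=-3) runs B2->E, B1->T, B2->S, B1->F, B3->T, B8->T, B11->T; records B1=T, B1=F, B2=S, B2=E, B3=T, B8=T, B11=T
union over the pool: B1=T, B1=F, B2=S, B2=E, B3=T, B3=F, B4=T, B4=F, B5=E, B6=T, B7=S, B8=T, B8=F, B9=T, B9=F, B10=T, B11=T
uncovered (7 of 24): B5=S, B6=F, B7=E, B10=F, B11=F, B12=T, B12=F
Answer: 7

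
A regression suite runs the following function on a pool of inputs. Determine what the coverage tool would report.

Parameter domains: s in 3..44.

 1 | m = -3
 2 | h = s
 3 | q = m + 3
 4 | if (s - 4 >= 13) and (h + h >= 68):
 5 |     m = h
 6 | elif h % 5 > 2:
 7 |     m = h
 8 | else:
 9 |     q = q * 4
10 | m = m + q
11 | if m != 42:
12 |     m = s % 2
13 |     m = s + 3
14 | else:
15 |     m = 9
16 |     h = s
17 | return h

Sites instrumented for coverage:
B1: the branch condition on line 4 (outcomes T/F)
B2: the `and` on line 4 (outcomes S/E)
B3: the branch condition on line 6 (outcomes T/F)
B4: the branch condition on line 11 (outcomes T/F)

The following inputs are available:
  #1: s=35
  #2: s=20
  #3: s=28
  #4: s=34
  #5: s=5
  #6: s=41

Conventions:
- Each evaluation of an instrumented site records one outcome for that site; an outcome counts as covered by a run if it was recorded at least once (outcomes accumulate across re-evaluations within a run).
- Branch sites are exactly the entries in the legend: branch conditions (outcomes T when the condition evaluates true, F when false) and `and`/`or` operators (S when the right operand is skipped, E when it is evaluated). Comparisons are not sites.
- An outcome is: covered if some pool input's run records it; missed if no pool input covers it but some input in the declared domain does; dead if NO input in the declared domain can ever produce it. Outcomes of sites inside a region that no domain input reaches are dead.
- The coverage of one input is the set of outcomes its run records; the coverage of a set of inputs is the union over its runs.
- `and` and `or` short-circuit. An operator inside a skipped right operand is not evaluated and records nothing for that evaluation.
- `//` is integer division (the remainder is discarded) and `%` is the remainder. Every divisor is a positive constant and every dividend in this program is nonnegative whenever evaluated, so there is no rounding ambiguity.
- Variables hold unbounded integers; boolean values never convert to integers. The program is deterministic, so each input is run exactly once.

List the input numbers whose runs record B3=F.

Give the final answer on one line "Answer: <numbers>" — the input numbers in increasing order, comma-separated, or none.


input #1 (s=35): misses B3=F
input #2 (s=20): covers B3=F
input #3 (s=28): misses B3=F
input #4 (s=34): misses B3=F
input #5 (s=5): covers B3=F
input #6 (s=41): misses B3=F
Answer: 2, 5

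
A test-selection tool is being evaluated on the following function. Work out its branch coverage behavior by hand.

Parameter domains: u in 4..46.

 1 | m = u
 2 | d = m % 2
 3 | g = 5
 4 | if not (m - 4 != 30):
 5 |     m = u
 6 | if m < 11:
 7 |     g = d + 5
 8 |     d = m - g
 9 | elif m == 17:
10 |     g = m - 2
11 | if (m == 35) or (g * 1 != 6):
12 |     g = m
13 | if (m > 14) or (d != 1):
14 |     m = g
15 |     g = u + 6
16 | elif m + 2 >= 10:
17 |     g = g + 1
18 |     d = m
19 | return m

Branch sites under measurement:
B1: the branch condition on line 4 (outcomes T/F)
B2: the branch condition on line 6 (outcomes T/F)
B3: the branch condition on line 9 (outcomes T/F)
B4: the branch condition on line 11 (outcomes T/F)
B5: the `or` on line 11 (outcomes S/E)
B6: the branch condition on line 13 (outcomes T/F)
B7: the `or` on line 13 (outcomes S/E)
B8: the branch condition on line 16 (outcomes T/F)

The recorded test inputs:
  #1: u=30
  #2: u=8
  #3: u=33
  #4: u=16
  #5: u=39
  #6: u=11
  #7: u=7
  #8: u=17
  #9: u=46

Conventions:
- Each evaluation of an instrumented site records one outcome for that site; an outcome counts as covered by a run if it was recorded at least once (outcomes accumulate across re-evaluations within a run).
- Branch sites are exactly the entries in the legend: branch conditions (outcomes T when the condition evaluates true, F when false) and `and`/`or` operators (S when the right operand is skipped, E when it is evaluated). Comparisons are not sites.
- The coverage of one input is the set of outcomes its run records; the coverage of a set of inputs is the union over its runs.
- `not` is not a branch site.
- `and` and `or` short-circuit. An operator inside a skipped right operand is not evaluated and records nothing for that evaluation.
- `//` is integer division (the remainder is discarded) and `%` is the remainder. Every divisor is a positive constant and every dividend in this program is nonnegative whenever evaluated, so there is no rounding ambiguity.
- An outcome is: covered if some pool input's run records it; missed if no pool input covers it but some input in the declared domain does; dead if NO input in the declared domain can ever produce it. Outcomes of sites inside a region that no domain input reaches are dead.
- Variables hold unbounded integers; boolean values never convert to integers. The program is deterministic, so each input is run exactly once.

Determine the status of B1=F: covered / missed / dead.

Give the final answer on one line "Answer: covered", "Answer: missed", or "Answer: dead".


B1=F is recorded by pool input(s) 1, 2, 3, 4, 5, 6, 7, 8, 9 -> covered
Answer: covered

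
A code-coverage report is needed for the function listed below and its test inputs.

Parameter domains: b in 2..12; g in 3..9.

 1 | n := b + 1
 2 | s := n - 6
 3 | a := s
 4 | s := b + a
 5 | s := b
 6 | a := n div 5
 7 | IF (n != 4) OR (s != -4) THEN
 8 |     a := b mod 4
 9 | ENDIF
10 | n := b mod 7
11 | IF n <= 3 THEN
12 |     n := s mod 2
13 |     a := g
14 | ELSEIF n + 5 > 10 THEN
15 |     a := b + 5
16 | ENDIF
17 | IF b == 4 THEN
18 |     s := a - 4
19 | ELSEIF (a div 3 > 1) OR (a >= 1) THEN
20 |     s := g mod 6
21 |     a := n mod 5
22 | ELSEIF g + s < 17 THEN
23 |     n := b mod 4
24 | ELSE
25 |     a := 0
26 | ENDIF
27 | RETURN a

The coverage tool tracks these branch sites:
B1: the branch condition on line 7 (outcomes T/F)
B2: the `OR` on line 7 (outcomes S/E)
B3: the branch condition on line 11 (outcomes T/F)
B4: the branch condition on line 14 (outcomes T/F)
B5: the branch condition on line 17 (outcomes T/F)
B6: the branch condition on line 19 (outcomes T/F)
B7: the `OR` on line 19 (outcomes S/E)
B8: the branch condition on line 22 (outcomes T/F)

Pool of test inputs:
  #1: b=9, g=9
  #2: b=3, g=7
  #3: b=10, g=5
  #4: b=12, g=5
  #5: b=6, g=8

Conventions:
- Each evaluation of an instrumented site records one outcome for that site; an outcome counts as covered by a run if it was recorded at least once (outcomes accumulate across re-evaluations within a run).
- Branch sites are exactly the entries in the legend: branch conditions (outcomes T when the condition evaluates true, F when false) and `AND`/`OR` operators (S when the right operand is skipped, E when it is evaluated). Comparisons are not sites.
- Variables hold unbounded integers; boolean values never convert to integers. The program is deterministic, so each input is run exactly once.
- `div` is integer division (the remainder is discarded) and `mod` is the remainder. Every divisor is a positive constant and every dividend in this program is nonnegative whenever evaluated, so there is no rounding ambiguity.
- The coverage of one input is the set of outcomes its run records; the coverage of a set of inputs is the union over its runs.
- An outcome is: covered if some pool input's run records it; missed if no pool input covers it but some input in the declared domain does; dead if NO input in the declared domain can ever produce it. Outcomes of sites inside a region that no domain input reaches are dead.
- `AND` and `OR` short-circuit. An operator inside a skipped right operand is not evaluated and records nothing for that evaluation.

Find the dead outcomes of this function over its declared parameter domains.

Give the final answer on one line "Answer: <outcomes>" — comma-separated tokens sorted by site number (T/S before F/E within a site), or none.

sweeping the full domain (77 inputs) for each outcome:
  B1=F: zero occurrences over every domain input -> dead
  reachable outcomes have witnesses, e.g. B1=T (e.g. b=2, g=3), B2=S (e.g. b=2, g=3), B2=E (e.g. b=3, g=3), B3=T (e.g. b=2, g=3)

Answer: B1=F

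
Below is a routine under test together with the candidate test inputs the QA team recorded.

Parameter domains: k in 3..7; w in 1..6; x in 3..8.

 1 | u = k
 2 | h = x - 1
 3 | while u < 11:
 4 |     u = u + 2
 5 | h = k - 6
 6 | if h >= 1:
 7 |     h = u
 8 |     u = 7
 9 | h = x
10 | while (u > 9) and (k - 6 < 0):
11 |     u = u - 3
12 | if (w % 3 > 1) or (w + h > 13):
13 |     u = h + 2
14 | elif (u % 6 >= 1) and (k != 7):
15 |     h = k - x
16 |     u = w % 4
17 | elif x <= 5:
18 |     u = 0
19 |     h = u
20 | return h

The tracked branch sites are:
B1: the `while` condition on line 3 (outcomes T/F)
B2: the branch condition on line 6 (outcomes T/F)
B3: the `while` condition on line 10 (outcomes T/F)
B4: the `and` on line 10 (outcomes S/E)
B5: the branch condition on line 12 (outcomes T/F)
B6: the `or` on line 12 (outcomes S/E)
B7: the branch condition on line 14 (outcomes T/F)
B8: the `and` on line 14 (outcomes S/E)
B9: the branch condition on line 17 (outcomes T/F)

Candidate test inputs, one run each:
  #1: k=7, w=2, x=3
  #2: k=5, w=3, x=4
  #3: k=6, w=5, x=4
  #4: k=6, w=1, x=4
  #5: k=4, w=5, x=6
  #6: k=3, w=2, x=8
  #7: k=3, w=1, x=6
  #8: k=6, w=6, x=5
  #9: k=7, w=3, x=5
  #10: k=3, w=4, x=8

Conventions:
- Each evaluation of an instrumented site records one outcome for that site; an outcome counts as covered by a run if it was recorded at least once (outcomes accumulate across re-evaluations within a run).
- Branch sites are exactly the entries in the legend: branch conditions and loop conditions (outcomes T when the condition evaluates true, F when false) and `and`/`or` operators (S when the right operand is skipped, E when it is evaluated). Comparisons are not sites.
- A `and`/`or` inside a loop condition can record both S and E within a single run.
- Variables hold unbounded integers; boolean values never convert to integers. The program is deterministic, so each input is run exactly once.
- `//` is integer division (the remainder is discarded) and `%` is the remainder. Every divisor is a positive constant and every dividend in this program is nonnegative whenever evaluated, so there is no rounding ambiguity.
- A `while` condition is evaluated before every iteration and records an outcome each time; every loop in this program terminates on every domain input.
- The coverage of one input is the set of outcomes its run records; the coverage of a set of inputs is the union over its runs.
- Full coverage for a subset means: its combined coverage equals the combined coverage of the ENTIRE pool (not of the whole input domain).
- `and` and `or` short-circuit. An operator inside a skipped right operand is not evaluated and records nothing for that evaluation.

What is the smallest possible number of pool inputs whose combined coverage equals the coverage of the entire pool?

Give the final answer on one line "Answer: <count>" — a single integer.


input #1, k=7, w=2, x=3: events B1->T, B1->T, B1->F, B2->T, B4->S, B3->F, B6->S, B5->T; outcomes B1=T, B1=F, B2=T, B3=F, B4=S, B5=T, B6=S
input #2, k=5, w=3, x=4: events B1->T, B1->T, B1->T, B1->F, B2->F, B4->E, B3->T, B4->S, B3->F, B6->E, B5->F, B8->E, B7->T; outcomes B1=T, B1=F, B2=F, B3=T, B3=F, B4=S, B4=E, B5=F, B6=E, B7=T, B8=E
input #3, k=6, w=5, x=4: events B1->T, B1->T, B1->T, B1->F, B2->F, B4->E, B3->F, B6->S, B5->T; outcomes B1=T, B1=F, B2=F, B3=F, B4=E, B5=T, B6=S
input #4, k=6, w=1, x=4: events B1->T, B1->T, B1->T, B1->F, B2->F, B4->E, B3->F, B6->E, B5->F, B8->S, B7->F, B9->T; outcomes B1=T, B1=F, B2=F, B3=F, B4=E, B5=F, B6=E, B7=F, B8=S, B9=T
input #5, k=4, w=5, x=6: events B1->T, B1->T, B1->T, B1->T, B1->F, B2->F, B4->E, B3->T, B4->S, B3->F, B6->S, B5->T; outcomes B1=T, B1=F, B2=F, B3=T, B3=F, B4=S, B4=E, B5=T, B6=S
input #6, k=3, w=2, x=8: events B1->T, B1->T, B1->T, B1->T, B1->F, B2->F, B4->E, B3->T, B4->S, B3->F, B6->S, B5->T; outcomes B1=T, B1=F, B2=F, B3=T, B3=F, B4=S, B4=E, B5=T, B6=S
input #7, k=3, w=1, x=6: events B1->T, B1->T, B1->T, B1->T, B1->F, B2->F, B4->E, B3->T, B4->S, B3->F, B6->E, B5->F, B8->E, B7->T; outcomes B1=T, B1=F, B2=F, B3=T, B3=F, B4=S, B4=E, B5=F, B6=E, B7=T, B8=E
input #8, k=6, w=6, x=5: events B1->T, B1->T, B1->T, B1->F, B2->F, B4->E, B3->F, B6->E, B5->F, B8->S, B7->F, B9->T; outcomes B1=T, B1=F, B2=F, B3=F, B4=E, B5=F, B6=E, B7=F, B8=S, B9=T
input #9, k=7, w=3, x=5: events B1->T, B1->T, B1->F, B2->T, B4->S, B3->F, B6->E, B5->F, B8->E, B7->F, B9->T; outcomes B1=T, B1=F, B2=T, B3=F, B4=S, B5=F, B6=E, B7=F, B8=E, B9=T
input #10, k=3, w=4, x=8: events B1->T, B1->T, B1->T, B1->T, B1->F, B2->F, B4->E, B3->T, B4->S, B3->F, B6->E, B5->F, B8->E, B7->T; outcomes B1=T, B1=F, B2=F, B3=T, B3=F, B4=S, B4=E, B5=F, B6=E, B7=T, B8=E
pool-wide coverage (17 outcomes): B1=T, B1=F, B2=T, B2=F, B3=T, B3=F, B4=S, B4=E, B5=T, B5=F, B6=S, B6=E, B7=T, B7=F, B8=S, B8=E, B9=T
size 1 is not enough: best union over all size-1 subsets is 11/17
size 2 is not enough: best union over all size-2 subsets is 15/17
size 3: inputs {1, 2, 4} cover all 17 outcomes, and no lexicographically smaller subset of this size does
Answer: 3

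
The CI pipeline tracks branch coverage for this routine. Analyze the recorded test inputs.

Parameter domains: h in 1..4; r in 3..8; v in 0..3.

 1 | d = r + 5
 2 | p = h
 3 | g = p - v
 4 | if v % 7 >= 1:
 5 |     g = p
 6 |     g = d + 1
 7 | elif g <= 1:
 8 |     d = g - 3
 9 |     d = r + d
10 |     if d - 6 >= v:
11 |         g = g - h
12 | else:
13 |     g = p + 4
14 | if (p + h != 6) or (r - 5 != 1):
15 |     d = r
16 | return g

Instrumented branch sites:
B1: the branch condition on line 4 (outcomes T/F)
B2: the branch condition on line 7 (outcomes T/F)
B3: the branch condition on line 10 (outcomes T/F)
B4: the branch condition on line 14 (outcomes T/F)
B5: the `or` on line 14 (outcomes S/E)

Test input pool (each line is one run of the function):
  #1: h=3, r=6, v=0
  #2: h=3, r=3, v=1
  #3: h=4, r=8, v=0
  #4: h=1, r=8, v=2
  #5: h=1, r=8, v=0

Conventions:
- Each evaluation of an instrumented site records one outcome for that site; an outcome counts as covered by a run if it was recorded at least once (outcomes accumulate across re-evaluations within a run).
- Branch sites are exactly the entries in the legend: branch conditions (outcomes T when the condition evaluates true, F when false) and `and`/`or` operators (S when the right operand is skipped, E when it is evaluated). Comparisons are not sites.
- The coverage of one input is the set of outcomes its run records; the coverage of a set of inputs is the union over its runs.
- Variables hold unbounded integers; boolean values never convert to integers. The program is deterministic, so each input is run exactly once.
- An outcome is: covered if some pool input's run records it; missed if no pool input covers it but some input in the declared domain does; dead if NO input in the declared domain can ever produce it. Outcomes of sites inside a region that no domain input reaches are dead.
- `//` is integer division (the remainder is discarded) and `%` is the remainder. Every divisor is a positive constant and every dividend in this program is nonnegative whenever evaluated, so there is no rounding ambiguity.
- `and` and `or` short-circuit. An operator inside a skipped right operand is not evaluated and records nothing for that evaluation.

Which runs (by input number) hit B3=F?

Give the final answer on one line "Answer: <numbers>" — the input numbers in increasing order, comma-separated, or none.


input #1 (h=3, r=6, v=0): does not record B3=F
input #2 (h=3, r=3, v=1): does not record B3=F
input #3 (h=4, r=8, v=0): does not record B3=F
input #4 (h=1, r=8, v=2): does not record B3=F
input #5 (h=1, r=8, v=0): does not record B3=F
Answer: none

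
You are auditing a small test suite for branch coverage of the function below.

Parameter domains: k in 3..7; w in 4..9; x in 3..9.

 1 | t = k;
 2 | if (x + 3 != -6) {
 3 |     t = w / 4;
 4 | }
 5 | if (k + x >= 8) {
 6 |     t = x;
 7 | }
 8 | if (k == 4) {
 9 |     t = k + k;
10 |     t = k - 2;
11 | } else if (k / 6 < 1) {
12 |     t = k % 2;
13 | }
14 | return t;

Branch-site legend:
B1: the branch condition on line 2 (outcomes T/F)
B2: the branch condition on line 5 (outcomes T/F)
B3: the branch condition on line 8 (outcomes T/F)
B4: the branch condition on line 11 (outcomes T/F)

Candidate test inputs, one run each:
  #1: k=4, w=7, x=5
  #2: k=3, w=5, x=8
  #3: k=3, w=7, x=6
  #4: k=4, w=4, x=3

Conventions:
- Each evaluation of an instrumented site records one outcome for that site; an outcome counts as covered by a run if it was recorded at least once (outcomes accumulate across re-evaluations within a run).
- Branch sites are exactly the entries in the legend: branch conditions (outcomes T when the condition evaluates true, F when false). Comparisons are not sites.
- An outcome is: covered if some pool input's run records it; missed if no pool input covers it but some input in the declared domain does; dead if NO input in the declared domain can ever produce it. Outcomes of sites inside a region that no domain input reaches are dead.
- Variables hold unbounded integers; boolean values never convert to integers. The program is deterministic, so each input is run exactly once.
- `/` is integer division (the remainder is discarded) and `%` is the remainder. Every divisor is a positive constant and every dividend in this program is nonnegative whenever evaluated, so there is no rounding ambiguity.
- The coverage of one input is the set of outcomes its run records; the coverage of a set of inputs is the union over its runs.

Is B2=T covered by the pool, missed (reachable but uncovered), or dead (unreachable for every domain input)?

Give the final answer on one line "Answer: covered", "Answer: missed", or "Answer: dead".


B2=T is recorded by pool input(s) 1, 2, 3 -> covered
Answer: covered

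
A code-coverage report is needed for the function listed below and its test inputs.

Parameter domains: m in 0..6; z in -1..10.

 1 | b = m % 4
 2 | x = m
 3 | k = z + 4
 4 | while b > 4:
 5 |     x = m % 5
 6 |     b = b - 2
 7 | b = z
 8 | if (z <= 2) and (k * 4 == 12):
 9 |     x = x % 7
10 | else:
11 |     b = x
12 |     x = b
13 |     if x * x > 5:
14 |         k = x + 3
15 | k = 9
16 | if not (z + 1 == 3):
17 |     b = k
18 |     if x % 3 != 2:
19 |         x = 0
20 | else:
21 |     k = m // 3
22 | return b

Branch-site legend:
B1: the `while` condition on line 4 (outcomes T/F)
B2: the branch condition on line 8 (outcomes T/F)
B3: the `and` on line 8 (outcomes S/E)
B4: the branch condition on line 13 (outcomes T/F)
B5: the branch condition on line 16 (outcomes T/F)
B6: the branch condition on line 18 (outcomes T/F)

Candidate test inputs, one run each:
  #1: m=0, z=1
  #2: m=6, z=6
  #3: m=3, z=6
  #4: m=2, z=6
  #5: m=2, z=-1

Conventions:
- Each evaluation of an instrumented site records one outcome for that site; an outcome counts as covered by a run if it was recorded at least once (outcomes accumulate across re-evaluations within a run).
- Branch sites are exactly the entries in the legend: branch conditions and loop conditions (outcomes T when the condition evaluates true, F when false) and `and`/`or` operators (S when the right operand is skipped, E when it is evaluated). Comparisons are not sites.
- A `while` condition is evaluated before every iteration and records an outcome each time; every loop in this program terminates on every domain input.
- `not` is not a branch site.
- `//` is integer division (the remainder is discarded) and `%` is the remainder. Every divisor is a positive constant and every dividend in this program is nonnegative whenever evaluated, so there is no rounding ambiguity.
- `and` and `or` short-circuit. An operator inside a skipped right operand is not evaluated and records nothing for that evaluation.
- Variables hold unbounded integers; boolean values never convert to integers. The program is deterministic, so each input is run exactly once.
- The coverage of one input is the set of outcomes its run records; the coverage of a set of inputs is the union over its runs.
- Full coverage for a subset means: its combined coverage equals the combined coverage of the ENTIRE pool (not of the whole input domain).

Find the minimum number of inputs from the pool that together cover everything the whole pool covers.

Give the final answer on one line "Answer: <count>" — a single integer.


input #1 (m=0, z=1): events B1->F, B3->E, B2->F, B4->F, B5->T, B6->T; covers B1=F, B2=F, B3=E, B4=F, B5=T, B6=T
input #2 (m=6, z=6): events B1->F, B3->S, B2->F, B4->T, B5->T, B6->T; covers B1=F, B2=F, B3=S, B4=T, B5=T, B6=T
input #3 (m=3, z=6): events B1->F, B3->S, B2->F, B4->T, B5->T, B6->T; covers B1=F, B2=F, B3=S, B4=T, B5=T, B6=T
input #4 (m=2, z=6): events B1->F, B3->S, B2->F, B4->F, B5->T, B6->F; covers B1=F, B2=F, B3=S, B4=F, B5=T, B6=F
input #5 (m=2, z=-1): events B1->F, B3->E, B2->T, B5->T, B6->F; covers B1=F, B2=T, B3=E, B5=T, B6=F
together the pool reaches 10 outcomes: B1=F, B2=T, B2=F, B3=S, B3=E, B4=T, B4=F, B5=T, B6=T, B6=F
size 1 is not enough: best union over all size-1 subsets is 6/10
size 2 is not enough: best union over all size-2 subsets is 9/10
size 3: inputs {1, 2, 5} cover all 10 outcomes, and no lexicographically smaller subset of this size does
Answer: 3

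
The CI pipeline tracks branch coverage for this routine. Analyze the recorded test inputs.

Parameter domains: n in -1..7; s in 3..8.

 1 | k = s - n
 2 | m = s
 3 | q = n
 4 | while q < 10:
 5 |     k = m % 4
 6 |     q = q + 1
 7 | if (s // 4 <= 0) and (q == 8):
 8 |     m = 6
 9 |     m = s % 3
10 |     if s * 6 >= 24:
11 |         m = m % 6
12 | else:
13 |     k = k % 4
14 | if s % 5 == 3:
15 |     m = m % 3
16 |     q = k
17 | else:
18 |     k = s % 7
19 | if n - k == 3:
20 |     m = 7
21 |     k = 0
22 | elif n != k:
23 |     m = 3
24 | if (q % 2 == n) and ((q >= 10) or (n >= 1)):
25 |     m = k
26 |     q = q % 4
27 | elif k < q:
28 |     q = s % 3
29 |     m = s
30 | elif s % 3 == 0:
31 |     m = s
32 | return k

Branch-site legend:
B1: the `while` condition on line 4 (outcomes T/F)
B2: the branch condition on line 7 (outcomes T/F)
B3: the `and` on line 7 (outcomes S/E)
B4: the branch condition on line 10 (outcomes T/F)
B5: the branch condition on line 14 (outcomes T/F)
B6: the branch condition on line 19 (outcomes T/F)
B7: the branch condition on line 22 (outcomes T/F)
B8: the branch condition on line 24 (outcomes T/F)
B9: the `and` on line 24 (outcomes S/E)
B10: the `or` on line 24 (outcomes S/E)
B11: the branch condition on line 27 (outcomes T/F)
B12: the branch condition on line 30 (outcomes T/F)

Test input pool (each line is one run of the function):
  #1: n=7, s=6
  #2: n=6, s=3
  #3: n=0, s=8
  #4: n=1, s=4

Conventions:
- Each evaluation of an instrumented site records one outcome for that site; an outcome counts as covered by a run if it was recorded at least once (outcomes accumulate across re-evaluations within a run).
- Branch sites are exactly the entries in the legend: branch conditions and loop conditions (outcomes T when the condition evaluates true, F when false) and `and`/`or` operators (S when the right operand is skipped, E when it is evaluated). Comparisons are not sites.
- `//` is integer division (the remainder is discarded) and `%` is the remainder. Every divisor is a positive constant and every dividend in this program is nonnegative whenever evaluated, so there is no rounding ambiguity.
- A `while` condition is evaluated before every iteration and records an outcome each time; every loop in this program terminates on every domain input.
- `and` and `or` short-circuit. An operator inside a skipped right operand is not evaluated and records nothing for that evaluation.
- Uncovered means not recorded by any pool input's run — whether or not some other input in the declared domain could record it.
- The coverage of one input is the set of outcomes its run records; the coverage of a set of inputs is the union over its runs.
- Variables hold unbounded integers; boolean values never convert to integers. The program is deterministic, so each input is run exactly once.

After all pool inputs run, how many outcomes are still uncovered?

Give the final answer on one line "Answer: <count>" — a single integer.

#1 (n=7, s=6) -> covered: B1=T, B1=F, B2=F, B3=S, B5=F, B6=F, B7=T, B8=F, B9=S, B11=T
#2 (n=6, s=3) -> covered: B1=T, B1=F, B2=F, B3=E, B5=T, B6=T, B8=F, B9=S, B11=T
#3 (n=0, s=8) -> covered: B1=T, B1=F, B2=F, B3=S, B5=T, B6=F, B7=F, B8=F, B9=E, B10=E, B11=F, B12=F
#4 (n=1, s=4) -> covered: B1=T, B1=F, B2=F, B3=S, B5=F, B6=F, B7=T, B8=F, B9=S, B11=T
union over the pool: B1=T, B1=F, B2=F, B3=S, B3=E, B5=T, B5=F, B6=T, B6=F, B7=T, B7=F, B8=F, B9=S, B9=E, B10=E, B11=T, B11=F, B12=F
uncovered (6 of 24): B2=T, B4=T, B4=F, B8=T, B10=S, B12=T

Answer: 6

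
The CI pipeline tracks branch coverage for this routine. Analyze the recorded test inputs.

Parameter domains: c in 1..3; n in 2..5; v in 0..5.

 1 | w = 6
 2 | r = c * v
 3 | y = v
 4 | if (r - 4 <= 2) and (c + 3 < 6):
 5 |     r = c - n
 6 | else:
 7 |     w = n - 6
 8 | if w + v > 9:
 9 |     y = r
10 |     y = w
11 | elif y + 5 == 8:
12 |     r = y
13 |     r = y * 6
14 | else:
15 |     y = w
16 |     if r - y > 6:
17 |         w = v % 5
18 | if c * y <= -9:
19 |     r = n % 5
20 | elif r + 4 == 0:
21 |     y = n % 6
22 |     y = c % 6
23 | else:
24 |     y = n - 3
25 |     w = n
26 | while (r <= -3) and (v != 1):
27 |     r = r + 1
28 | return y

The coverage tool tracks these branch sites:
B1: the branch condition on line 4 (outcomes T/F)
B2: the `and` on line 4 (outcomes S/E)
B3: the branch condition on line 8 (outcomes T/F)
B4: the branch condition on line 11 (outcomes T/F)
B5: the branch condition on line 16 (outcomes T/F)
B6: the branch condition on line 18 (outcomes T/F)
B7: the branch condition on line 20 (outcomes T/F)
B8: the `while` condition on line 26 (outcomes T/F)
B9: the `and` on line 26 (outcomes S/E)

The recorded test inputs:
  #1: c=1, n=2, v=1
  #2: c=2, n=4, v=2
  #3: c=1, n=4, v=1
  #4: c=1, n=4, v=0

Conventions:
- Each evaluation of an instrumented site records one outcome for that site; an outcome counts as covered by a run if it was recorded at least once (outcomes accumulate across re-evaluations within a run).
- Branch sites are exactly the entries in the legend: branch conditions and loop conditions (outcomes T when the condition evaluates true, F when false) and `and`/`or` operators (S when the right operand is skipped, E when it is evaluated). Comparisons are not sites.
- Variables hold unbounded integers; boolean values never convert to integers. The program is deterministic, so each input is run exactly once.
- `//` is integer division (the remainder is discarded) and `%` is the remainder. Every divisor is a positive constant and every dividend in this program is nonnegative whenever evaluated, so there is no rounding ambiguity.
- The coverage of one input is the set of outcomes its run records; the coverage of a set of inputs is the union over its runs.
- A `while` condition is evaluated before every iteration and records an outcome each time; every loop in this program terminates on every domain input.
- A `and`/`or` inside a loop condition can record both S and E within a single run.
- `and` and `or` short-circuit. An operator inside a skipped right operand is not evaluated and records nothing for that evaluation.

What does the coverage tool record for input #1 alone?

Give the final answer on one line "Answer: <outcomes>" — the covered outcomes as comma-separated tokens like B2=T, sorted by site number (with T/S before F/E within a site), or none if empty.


Tracing the run of input #1 (c=1, n=2, v=1):
  B2->E, B1->T, B3->F, B4->F, B5->F, B6->F, B7->F, B9->S, B8->F
collecting distinct outcomes: B1=T, B2=E, B3=F, B4=F, B5=F, B6=F, B7=F, B8=F, B9=S
Answer: B1=T, B2=E, B3=F, B4=F, B5=F, B6=F, B7=F, B8=F, B9=S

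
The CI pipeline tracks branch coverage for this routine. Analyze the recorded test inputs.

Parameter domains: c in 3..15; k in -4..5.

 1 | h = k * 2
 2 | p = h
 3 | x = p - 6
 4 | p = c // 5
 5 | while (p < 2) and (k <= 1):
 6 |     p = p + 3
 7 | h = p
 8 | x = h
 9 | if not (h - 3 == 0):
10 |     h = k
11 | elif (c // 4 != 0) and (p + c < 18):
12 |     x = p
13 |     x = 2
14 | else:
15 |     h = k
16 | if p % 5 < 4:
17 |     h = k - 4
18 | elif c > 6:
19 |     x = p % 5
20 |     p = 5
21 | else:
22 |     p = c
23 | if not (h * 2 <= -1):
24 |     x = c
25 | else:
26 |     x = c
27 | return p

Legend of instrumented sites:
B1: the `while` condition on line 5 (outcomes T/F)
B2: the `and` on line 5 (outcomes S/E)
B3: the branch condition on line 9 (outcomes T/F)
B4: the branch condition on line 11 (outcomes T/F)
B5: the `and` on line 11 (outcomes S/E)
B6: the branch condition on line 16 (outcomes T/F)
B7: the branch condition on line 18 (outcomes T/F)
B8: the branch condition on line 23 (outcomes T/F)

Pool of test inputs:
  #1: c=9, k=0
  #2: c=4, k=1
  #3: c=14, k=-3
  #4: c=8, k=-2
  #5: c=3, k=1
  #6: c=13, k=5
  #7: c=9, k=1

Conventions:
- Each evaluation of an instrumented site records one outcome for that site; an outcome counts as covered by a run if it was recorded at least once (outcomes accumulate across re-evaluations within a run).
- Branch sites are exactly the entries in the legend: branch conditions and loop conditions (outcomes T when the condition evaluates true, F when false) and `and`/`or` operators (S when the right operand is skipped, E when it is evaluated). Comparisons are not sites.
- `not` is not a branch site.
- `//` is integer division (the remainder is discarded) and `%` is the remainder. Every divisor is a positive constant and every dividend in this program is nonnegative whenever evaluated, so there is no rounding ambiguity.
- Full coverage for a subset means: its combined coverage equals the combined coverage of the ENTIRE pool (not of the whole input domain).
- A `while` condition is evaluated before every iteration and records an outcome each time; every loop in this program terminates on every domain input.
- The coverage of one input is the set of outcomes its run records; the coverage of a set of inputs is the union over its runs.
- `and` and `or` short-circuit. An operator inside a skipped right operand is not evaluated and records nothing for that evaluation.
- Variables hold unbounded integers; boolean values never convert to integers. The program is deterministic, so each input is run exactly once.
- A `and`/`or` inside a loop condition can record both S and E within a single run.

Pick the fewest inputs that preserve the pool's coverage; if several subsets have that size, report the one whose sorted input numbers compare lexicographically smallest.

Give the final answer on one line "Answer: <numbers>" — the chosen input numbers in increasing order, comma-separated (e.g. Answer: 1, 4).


#1 (c=9, k=0) -> B2->E, B1->T, B2->S, B1->F, B3->T, B6->F, B7->T, B8->T; covered: B1=T, B1=F, B2=S, B2=E, B3=T, B6=F, B7=T, B8=T
#2 (c=4, k=1) -> B2->E, B1->T, B2->S, B1->F, B3->F, B5->E, B4->T, B6->T, B8->F; covered: B1=T, B1=F, B2=S, B2=E, B3=F, B4=T, B5=E, B6=T, B8=F
#3 (c=14, k=-3) -> B2->S, B1->F, B3->T, B6->T, B8->F; covered: B1=F, B2=S, B3=T, B6=T, B8=F
#4 (c=8, k=-2) -> B2->E, B1->T, B2->S, B1->F, B3->T, B6->F, B7->T, B8->F; covered: B1=T, B1=F, B2=S, B2=E, B3=T, B6=F, B7=T, B8=F
#5 (c=3, k=1) -> B2->E, B1->T, B2->S, B1->F, B3->F, B5->S, B4->F, B6->T, B8->F; covered: B1=T, B1=F, B2=S, B2=E, B3=F, B4=F, B5=S, B6=T, B8=F
#6 (c=13, k=5) -> B2->S, B1->F, B3->T, B6->T, B8->T; covered: B1=F, B2=S, B3=T, B6=T, B8=T
#7 (c=9, k=1) -> B2->E, B1->T, B2->S, B1->F, B3->T, B6->F, B7->T, B8->T; covered: B1=T, B1=F, B2=S, B2=E, B3=T, B6=F, B7=T, B8=T
together the pool reaches 15 outcomes: B1=T, B1=F, B2=S, B2=E, B3=T, B3=F, B4=T, B4=F, B5=S, B5=E, B6=T, B6=F, B7=T, B8=T, B8=F
size 1 is not enough: best union over all size-1 subsets is 9/15
size 2 is not enough: best union over all size-2 subsets is 13/15
size 3: inputs {1, 2, 5} cover all 15 outcomes, and no lexicographically smaller subset of this size does
Answer: 1, 2, 5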